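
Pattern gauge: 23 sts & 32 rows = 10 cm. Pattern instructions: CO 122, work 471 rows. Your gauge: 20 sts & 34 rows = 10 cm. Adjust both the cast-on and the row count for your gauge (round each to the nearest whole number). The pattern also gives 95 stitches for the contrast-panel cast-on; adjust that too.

Cast on 106 stitches; work 500 rows; contrast-panel cast-on 83 stitches.

Stitches: 122 × 20/23 = 106.09 → 106.
Rows: 471 × 34/32 = 500.44 → 500.
contrast-panel cast-on: 95 × 20/23 = 82.61 → 83.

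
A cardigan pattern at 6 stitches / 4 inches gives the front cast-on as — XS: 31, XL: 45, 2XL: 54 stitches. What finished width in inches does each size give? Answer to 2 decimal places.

6/4 = 1.5 sts per in.
XS: 31 / 1.5 = 20.667 → 20.67 in.
XL: 45 / 1.5 = 30.000 → 30.00 in.
2XL: 54 / 1.5 = 36.000 → 36.00 in.

XS 20.67 inches; XL 30.00 inches; 2XL 36.00 inches.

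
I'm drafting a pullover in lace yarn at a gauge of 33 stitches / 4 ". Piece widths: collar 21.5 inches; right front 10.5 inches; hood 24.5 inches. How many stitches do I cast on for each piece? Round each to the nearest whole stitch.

collar 177; right front 87; hood 202.

Rate = 33/4 = 8.25 sts per in.
collar: 21.5 × 8.25 = 177.38 → 177.
right front: 10.5 × 8.25 = 86.62 → 87.
hood: 24.5 × 8.25 = 202.12 → 202.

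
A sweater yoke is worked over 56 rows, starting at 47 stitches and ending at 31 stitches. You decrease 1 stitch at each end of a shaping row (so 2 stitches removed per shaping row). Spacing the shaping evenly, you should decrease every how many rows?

Stitches to remove: |31 − 47| = 16.
Shaping rows needed: 16 / 2 = 8.
56 rows / 8 = every 7 rows.

Decrease every 7th row.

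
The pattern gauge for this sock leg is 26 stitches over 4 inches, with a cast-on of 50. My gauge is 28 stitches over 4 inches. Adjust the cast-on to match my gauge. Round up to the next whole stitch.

Cast on 54 stitches.

Scale factor = 28 / 26 = 1.077.
50 × 28 / 26 = 53.85 sts.
→ 54 sts.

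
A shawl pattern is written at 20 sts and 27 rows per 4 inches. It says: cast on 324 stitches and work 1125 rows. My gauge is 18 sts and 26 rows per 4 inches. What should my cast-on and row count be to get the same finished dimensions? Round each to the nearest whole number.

Stitches: 324 × 18/20 = 291.60 → 292.
Rows: 1125 × 26/27 = 1083.33 → 1083.

Cast on 292 stitches; work 1083 rows.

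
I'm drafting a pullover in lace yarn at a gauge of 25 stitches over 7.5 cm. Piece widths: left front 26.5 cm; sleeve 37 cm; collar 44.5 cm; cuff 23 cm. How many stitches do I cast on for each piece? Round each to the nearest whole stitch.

Rate = 25/7.5 = 3.333 sts per cm.
left front: 26.5 × 3.333 = 88.33 → 88.
sleeve: 37 × 3.333 = 123.33 → 123.
collar: 44.5 × 3.333 = 148.33 → 148.
cuff: 23 × 3.333 = 76.67 → 77.

left front 88; sleeve 123; collar 148; cuff 77.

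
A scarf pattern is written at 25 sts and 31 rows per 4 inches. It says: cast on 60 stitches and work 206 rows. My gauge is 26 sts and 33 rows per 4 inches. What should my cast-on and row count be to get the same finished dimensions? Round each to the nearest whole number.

Stitches: 60 × 26/25 = 62.40 → 62.
Rows: 206 × 33/31 = 219.29 → 219.

Cast on 62 stitches; work 219 rows.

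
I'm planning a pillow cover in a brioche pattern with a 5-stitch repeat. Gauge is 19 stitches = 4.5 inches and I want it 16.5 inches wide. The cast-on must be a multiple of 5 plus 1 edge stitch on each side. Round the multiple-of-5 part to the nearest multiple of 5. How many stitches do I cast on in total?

19 / 4.5 = 4.222 sts per inch.
16.5 × 4.222 = 69.67 sts.
Less 2 edge sts → 67.67 for the repeat.
Nearest multiple of 5: 70.
Add back 2 edge sts → 72.

72 stitches.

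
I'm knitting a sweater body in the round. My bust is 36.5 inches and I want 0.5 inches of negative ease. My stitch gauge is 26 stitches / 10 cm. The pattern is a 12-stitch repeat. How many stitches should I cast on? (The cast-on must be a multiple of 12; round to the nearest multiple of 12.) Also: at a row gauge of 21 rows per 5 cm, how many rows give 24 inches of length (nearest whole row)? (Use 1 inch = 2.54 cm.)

Cast on 240 stitches; work 256 rows.

Finished = 36.5 − 0.5 = 36 inches.
36 inches × 2.54 = 91.44 cm.
26/10 = 2.6 sts per cm; 91.44 × 2.6 = 237.74 sts.
Nearest multiple of 12 → 240.
24 inches = 60.96 cm; × 4.2 = 256.03 → 256 rows.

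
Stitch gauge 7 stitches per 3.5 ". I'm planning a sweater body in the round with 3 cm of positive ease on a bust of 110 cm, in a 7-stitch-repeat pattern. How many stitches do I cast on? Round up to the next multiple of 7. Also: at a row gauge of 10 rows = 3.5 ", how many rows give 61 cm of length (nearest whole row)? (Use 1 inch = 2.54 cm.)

Cast on 91 stitches; work 69 rows.

Finished = 110 + 3 = 113 cm.
113 cm × 1/2.54 = 44.49 inches.
7/3.5 = 2 sts per in; 44.49 × 2 = 88.98 sts.
Next multiple of 7 → 91.
61 cm = 24.02 inches; × 2.857 = 68.62 → 69 rows.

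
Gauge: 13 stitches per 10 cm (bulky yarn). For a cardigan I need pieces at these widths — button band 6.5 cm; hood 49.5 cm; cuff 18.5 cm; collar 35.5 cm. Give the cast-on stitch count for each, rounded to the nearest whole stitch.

Rate = 13/10 = 1.3 sts per cm.
button band: 6.5 × 1.3 = 8.45 → 8.
hood: 49.5 × 1.3 = 64.35 → 64.
cuff: 18.5 × 1.3 = 24.05 → 24.
collar: 35.5 × 1.3 = 46.15 → 46.

button band 8; hood 64; cuff 24; collar 46.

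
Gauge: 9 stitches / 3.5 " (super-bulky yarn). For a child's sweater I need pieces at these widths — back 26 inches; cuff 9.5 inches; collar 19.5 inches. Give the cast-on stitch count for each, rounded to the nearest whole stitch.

back 67; cuff 24; collar 50.

Rate = 9/3.5 = 2.571 sts per in.
back: 26 × 2.571 = 66.86 → 67.
cuff: 9.5 × 2.571 = 24.43 → 24.
collar: 19.5 × 2.571 = 50.14 → 50.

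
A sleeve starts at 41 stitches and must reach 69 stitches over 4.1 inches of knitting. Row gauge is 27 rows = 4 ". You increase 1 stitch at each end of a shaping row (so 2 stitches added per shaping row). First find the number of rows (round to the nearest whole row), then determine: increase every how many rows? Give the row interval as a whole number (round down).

Rows = 4.1 × 6.75 = 27.7 → 28 rows.
Stitches to add: 28 → 14 shaping rows (at 2 st each).
28 / 14 = 2.00 → every 2 rows.

Increase every 2nd row.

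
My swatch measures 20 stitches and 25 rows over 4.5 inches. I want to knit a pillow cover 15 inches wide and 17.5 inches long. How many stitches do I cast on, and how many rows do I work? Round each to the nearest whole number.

Stitch gauge = 20/4.5 = 4.444 sts/in; 15 × 4.444 = 66.67 → 67 sts.
Row gauge = 25/4.5 = 5.556 rows/in; 17.5 × 5.556 = 97.22 → 97 rows.

Cast on 67 stitches and work 97 rows.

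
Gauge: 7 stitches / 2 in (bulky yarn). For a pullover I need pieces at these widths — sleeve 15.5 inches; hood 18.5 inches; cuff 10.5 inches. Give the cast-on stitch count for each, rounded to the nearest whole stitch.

sleeve 54; hood 65; cuff 37.

Rate = 7/2 = 3.5 sts per in.
sleeve: 15.5 × 3.5 = 54.25 → 54.
hood: 18.5 × 3.5 = 64.75 → 65.
cuff: 10.5 × 3.5 = 36.75 → 37.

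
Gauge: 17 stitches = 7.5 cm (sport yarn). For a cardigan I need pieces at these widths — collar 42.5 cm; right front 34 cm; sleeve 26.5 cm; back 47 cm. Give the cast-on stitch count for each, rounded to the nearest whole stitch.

Rate = 17/7.5 = 2.267 sts per cm.
collar: 42.5 × 2.267 = 96.33 → 96.
right front: 34 × 2.267 = 77.07 → 77.
sleeve: 26.5 × 2.267 = 60.07 → 60.
back: 47 × 2.267 = 106.53 → 107.

collar 96; right front 77; sleeve 60; back 107.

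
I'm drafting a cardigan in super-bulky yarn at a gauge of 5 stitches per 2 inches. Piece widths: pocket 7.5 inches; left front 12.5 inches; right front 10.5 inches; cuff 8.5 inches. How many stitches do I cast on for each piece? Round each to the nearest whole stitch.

pocket 19; left front 31; right front 26; cuff 21.

Rate = 5/2 = 2.5 sts per in.
pocket: 7.5 × 2.5 = 18.75 → 19.
left front: 12.5 × 2.5 = 31.25 → 31.
right front: 10.5 × 2.5 = 26.25 → 26.
cuff: 8.5 × 2.5 = 21.25 → 21.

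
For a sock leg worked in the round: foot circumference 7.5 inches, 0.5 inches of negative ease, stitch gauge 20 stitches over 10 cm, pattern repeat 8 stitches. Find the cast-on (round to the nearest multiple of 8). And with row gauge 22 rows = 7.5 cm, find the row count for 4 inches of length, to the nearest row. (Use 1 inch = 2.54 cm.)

Finished = 7.5 − 0.5 = 7 inches.
7 inches × 2.54 = 17.78 cm.
20/10 = 2 sts per cm; 17.78 × 2 = 35.56 sts.
Nearest multiple of 8 → 32.
4 inches = 10.16 cm; × 2.933 = 29.80 → 30 rows.

Cast on 32 stitches; work 30 rows.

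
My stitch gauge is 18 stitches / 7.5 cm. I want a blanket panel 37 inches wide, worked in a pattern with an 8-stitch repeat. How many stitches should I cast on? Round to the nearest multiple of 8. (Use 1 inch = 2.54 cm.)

CO 224 sts.

37 in = 37 × 2.54 = 93.98 cm.
18 / 7.5 = 2.4 sts/cm.
93.98 × 2.4 = 225.55 sts.
→ 224.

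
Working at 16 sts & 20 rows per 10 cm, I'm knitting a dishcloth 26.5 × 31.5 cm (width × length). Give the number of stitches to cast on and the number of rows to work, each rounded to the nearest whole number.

Stitch gauge = 16/10 = 1.6 sts/cm; 26.5 × 1.6 = 42.40 → 42 sts.
Row gauge = 20/10 = 2 rows/cm; 31.5 × 2 = 63.00 → 63 rows.

Cast on 42 stitches and work 63 rows.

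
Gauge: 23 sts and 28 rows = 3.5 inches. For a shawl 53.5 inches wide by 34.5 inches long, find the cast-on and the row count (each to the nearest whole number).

Stitch gauge = 23/3.5 = 6.571 sts/in; 53.5 × 6.571 = 351.57 → 352 sts.
Row gauge = 28/3.5 = 8 rows/in; 34.5 × 8 = 276.00 → 276 rows.

Cast on 352 stitches and work 276 rows.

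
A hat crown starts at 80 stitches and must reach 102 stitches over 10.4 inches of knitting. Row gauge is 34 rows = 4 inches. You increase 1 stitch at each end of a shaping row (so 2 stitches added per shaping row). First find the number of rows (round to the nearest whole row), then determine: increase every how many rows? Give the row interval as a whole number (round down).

Rows = 10.4 × 8.5 = 88.4 → 88 rows.
Stitches to add: 22 → 11 shaping rows (at 2 st each).
88 / 11 = 8.00 → every 8 rows.

Increase every 8th row.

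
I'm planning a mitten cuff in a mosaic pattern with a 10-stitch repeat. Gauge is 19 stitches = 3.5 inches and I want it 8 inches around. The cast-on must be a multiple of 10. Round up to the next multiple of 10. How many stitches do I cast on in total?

19 / 3.5 = 5.429 sts per inch.
8 × 5.429 = 43.43 sts.
Next multiple of 10: 50.

Cast on 50 stitches.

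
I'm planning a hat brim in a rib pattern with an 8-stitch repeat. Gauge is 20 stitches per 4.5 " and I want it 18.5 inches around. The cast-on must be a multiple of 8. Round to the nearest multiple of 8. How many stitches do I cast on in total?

80 stitches.

20 / 4.5 = 4.444 sts per inch.
18.5 × 4.444 = 82.22 sts.
Nearest multiple of 8: 80.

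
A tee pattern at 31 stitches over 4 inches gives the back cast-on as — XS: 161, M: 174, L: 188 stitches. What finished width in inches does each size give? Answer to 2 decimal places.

31/4 = 7.75 sts per in.
XS: 161 / 7.75 = 20.774 → 20.77 in.
M: 174 / 7.75 = 22.452 → 22.45 in.
L: 188 / 7.75 = 24.258 → 24.26 in.

XS 20.77 inches; M 22.45 inches; L 24.26 inches.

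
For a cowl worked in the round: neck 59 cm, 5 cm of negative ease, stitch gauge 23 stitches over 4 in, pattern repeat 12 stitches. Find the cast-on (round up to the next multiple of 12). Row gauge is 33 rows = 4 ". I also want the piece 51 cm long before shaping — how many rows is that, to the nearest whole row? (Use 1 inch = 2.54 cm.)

Finished = 59 − 5 = 54 cm.
54 cm × 1/2.54 = 21.26 inches.
23/4 = 5.75 sts per in; 21.26 × 5.75 = 122.24 sts.
Next multiple of 12 → 132.
51 cm = 20.08 inches; × 8.25 = 165.65 → 166 rows.

Cast on 132 stitches; work 166 rows.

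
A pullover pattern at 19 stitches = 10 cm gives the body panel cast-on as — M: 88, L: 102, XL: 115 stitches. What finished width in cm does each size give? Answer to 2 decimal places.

19/10 = 1.9 sts per cm.
M: 88 / 1.9 = 46.316 → 46.32 cm.
L: 102 / 1.9 = 53.684 → 53.68 cm.
XL: 115 / 1.9 = 60.526 → 60.53 cm.

M 46.32 cm; L 53.68 cm; XL 60.53 cm.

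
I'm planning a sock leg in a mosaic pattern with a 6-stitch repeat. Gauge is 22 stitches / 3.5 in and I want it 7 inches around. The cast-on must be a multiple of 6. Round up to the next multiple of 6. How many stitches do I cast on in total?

CO 48 sts.

22 / 3.5 = 6.286 sts per inch.
7 × 6.286 = 44.00 sts.
Next multiple of 6: 48.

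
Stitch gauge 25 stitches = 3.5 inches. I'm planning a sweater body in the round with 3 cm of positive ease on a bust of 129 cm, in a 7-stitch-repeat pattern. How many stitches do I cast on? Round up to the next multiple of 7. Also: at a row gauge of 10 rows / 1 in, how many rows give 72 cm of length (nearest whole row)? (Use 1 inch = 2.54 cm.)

Cast on 378 stitches; work 283 rows.

Finished = 129 + 3 = 132 cm.
132 cm × 1/2.54 = 51.97 inches.
25/3.5 = 7.143 sts per in; 51.97 × 7.143 = 371.20 sts.
Next multiple of 7 → 378.
72 cm = 28.35 inches; × 10 = 283.46 → 283 rows.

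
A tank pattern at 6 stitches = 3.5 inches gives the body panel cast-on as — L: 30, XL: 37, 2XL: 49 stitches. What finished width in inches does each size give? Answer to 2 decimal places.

6/3.5 = 1.714 sts per in.
L: 30 / 1.714 = 17.500 → 17.50 in.
XL: 37 / 1.714 = 21.583 → 21.58 in.
2XL: 49 / 1.714 = 28.583 → 28.58 in.

L 17.50 inches; XL 21.58 inches; 2XL 28.58 inches.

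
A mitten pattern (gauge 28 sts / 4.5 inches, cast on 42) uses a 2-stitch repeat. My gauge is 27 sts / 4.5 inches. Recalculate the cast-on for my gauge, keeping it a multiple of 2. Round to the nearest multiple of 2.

Cast on 40 stitches.

42 × 27 / 28 = 40.50.
Nearest multiple of 2: 40.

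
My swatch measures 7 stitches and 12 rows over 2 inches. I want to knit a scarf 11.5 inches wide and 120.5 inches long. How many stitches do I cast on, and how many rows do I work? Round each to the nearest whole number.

Cast on 40 stitches and work 723 rows.

Stitch gauge = 7/2 = 3.5 sts/in; 11.5 × 3.5 = 40.25 → 40 sts.
Row gauge = 12/2 = 6 rows/in; 120.5 × 6 = 723.00 → 723 rows.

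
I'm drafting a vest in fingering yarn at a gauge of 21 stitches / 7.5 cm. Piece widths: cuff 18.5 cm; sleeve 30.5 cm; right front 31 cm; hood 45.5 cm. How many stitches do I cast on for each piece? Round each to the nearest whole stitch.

Rate = 21/7.5 = 2.8 sts per cm.
cuff: 18.5 × 2.8 = 51.80 → 52.
sleeve: 30.5 × 2.8 = 85.40 → 85.
right front: 31 × 2.8 = 86.80 → 87.
hood: 45.5 × 2.8 = 127.40 → 127.

cuff 52; sleeve 85; right front 87; hood 127.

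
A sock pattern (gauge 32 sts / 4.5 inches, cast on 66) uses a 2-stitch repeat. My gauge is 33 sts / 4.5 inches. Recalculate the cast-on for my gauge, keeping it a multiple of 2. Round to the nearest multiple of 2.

66 × 33 / 32 = 68.06.
Nearest multiple of 2: 68.

Cast on 68 stitches.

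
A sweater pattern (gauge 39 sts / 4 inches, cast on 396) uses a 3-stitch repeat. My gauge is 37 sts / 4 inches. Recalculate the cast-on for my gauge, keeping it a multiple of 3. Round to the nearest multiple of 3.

396 × 37 / 39 = 375.69.
Nearest multiple of 3: 375.

CO 375 sts.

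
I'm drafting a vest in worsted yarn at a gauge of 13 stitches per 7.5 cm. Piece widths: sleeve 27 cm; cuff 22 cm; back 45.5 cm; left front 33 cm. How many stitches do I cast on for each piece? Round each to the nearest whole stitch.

sleeve 47; cuff 38; back 79; left front 57.

Rate = 13/7.5 = 1.733 sts per cm.
sleeve: 27 × 1.733 = 46.80 → 47.
cuff: 22 × 1.733 = 38.13 → 38.
back: 45.5 × 1.733 = 78.87 → 79.
left front: 33 × 1.733 = 57.20 → 57.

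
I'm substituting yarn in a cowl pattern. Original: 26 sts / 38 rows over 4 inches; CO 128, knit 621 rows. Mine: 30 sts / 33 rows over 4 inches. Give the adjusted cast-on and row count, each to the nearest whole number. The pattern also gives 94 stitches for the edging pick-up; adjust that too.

Stitches: 128 × 30/26 = 147.69 → 148.
Rows: 621 × 33/38 = 539.29 → 539.
edging pick-up: 94 × 30/26 = 108.46 → 108.

Cast on 148 stitches; work 539 rows; edging pick-up 108 stitches.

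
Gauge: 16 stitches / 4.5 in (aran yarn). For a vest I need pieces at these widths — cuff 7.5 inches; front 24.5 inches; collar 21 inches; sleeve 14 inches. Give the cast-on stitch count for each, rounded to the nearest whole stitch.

cuff 27; front 87; collar 75; sleeve 50.

Rate = 16/4.5 = 3.556 sts per in.
cuff: 7.5 × 3.556 = 26.67 → 27.
front: 24.5 × 3.556 = 87.11 → 87.
collar: 21 × 3.556 = 74.67 → 75.
sleeve: 14 × 3.556 = 49.78 → 50.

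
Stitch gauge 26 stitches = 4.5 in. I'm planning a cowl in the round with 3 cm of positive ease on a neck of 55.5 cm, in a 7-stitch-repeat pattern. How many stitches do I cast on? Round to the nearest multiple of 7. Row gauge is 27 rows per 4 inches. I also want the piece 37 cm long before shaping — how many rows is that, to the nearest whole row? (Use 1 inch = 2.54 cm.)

Finished = 55.5 + 3 = 58.5 cm.
58.5 cm × 1/2.54 = 23.03 inches.
26/4.5 = 5.778 sts per in; 23.03 × 5.778 = 133.07 sts.
Nearest multiple of 7 → 133.
37 cm = 14.57 inches; × 6.75 = 98.33 → 98 rows.

Cast on 133 stitches; work 98 rows.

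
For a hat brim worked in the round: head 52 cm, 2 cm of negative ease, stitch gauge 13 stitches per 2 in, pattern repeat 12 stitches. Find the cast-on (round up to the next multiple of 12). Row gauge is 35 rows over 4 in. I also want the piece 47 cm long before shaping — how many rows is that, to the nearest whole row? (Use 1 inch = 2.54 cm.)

Cast on 132 stitches; work 162 rows.

Finished = 52 − 2 = 50 cm.
50 cm × 1/2.54 = 19.69 inches.
13/2 = 6.5 sts per in; 19.69 × 6.5 = 127.95 sts.
Next multiple of 12 → 132.
47 cm = 18.50 inches; × 8.75 = 161.91 → 162 rows.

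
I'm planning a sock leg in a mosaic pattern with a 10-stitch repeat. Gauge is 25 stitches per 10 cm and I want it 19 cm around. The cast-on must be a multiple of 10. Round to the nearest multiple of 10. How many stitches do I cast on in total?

25 / 10 = 2.5 sts per cm.
19 × 2.5 = 47.50 sts.
Nearest multiple of 10: 50.

50 stitches.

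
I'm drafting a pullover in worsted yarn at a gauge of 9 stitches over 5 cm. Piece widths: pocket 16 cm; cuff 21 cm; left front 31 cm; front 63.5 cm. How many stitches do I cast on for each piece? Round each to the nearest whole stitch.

pocket 29; cuff 38; left front 56; front 114.

Rate = 9/5 = 1.8 sts per cm.
pocket: 16 × 1.8 = 28.80 → 29.
cuff: 21 × 1.8 = 37.80 → 38.
left front: 31 × 1.8 = 55.80 → 56.
front: 63.5 × 1.8 = 114.30 → 114.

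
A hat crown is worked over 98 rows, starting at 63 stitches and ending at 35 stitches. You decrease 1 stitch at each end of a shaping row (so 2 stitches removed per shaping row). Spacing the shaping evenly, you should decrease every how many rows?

Decrease every 7th row.

Stitches to remove: |35 − 63| = 28.
Shaping rows needed: 28 / 2 = 14.
98 rows / 14 = every 7 rows.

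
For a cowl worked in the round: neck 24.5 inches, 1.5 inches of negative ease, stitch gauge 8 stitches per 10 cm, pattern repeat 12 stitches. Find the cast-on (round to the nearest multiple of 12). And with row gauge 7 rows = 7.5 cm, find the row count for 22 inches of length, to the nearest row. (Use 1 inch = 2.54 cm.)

Cast on 48 stitches; work 52 rows.

Finished = 24.5 − 1.5 = 23 inches.
23 inches × 2.54 = 58.42 cm.
8/10 = 0.8 sts per cm; 58.42 × 0.8 = 46.74 sts.
Nearest multiple of 12 → 48.
22 inches = 55.88 cm; × 0.933 = 52.15 → 52 rows.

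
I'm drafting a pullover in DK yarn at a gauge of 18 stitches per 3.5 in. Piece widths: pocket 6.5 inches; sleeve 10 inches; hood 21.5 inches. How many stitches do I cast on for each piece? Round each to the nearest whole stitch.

Rate = 18/3.5 = 5.143 sts per in.
pocket: 6.5 × 5.143 = 33.43 → 33.
sleeve: 10 × 5.143 = 51.43 → 51.
hood: 21.5 × 5.143 = 110.57 → 111.

pocket 33; sleeve 51; hood 111.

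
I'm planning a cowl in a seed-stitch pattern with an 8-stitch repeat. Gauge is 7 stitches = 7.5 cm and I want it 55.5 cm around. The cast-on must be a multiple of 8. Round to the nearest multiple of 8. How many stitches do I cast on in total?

CO 48 sts.

7 / 7.5 = 0.933 sts per cm.
55.5 × 0.933 = 51.80 sts.
Nearest multiple of 8: 48.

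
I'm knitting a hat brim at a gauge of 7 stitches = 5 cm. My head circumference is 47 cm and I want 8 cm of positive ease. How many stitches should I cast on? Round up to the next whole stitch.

Finished = 47 + 8 = 55 cm.
7 / 5 = 1.4 sts per cm.
55.00 × 1.4 = 77.00 sts.

CO 77 sts.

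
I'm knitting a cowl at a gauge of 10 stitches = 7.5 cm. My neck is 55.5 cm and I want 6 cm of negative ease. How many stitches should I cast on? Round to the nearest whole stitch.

Cast on 66 stitches.

Finished = 55.5 − 6 = 49.5 cm.
10 / 7.5 = 1.333 sts per cm.
49.50 × 1.333 = 66.00 sts.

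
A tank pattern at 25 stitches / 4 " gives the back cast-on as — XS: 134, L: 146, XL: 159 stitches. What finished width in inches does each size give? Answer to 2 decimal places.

25/4 = 6.25 sts per in.
XS: 134 / 6.25 = 21.440 → 21.44 in.
L: 146 / 6.25 = 23.360 → 23.36 in.
XL: 159 / 6.25 = 25.440 → 25.44 in.

XS 21.44 inches; L 23.36 inches; XL 25.44 inches.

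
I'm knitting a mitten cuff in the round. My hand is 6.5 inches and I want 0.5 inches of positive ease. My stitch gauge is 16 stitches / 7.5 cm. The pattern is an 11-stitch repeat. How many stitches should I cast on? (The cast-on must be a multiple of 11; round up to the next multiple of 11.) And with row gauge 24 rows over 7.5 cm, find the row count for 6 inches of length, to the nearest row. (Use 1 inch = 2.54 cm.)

Cast on 44 stitches; work 49 rows.

Finished = 6.5 + 0.5 = 7 inches.
7 inches × 2.54 = 17.78 cm.
16/7.5 = 2.133 sts per cm; 17.78 × 2.133 = 37.93 sts.
Next multiple of 11 → 44.
6 inches = 15.24 cm; × 3.2 = 48.77 → 49 rows.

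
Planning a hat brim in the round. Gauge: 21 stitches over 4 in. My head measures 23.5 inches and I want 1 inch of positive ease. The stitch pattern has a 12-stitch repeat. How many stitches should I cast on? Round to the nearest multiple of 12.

CO 132 sts.

Finished = 23.5 + 1 = 24.5 inches.
21 / 4 = 5.25 sts/in.
24.5 × 5.25 = 128.62 sts.
Nearest multiple of 12: 132.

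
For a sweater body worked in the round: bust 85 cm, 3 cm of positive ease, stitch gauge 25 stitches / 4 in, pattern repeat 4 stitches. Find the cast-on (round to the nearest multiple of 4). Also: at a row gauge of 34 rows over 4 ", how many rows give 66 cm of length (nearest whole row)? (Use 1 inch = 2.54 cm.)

Cast on 216 stitches; work 221 rows.

Finished = 85 + 3 = 88 cm.
88 cm × 1/2.54 = 34.65 inches.
25/4 = 6.25 sts per in; 34.65 × 6.25 = 216.54 sts.
Nearest multiple of 4 → 216.
66 cm = 25.98 inches; × 8.5 = 220.87 → 221 rows.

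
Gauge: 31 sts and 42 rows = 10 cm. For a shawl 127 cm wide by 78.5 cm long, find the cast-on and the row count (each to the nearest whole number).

Cast on 394 stitches and work 330 rows.

Stitch gauge = 31/10 = 3.1 sts/cm; 127 × 3.1 = 393.70 → 394 sts.
Row gauge = 42/10 = 4.2 rows/cm; 78.5 × 4.2 = 329.70 → 330 rows.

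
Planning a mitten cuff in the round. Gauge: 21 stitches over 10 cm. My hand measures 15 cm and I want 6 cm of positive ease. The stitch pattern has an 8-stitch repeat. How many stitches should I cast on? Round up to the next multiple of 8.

CO 48 sts.

Finished = 15 + 6 = 21 cm.
21 / 10 = 2.1 sts/cm.
21 × 2.1 = 44.10 sts.
Next multiple of 8: 48.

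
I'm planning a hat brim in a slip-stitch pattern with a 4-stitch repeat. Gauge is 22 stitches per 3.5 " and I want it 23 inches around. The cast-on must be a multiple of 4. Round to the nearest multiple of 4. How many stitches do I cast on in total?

CO 144 sts.

22 / 3.5 = 6.286 sts per inch.
23 × 6.286 = 144.57 sts.
Nearest multiple of 4: 144.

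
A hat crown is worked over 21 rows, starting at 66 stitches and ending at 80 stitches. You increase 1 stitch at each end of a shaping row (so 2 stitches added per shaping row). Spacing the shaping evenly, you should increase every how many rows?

Increase every 3rd row.

Stitches to add: |80 − 66| = 14.
Shaping rows needed: 14 / 2 = 7.
21 rows / 7 = every 3 rows.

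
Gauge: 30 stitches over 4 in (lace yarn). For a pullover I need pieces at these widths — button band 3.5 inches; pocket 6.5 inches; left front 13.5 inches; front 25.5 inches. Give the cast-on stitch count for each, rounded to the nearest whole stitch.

Rate = 30/4 = 7.5 sts per in.
button band: 3.5 × 7.5 = 26.25 → 26.
pocket: 6.5 × 7.5 = 48.75 → 49.
left front: 13.5 × 7.5 = 101.25 → 101.
front: 25.5 × 7.5 = 191.25 → 191.

button band 26; pocket 49; left front 101; front 191.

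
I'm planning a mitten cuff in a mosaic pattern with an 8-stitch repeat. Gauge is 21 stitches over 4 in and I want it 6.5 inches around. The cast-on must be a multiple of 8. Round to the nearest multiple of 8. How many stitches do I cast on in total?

21 / 4 = 5.25 sts per inch.
6.5 × 5.25 = 34.12 sts.
Nearest multiple of 8: 32.

32 stitches.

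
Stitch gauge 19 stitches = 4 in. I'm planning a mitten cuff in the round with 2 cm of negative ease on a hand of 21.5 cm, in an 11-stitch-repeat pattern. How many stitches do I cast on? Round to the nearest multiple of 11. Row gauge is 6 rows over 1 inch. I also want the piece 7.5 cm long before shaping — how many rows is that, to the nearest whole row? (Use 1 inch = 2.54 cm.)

Finished = 21.5 − 2 = 19.5 cm.
19.5 cm × 1/2.54 = 7.68 inches.
19/4 = 4.75 sts per in; 7.68 × 4.75 = 36.47 sts.
Nearest multiple of 11 → 33.
7.5 cm = 2.95 inches; × 6 = 17.72 → 18 rows.

Cast on 33 stitches; work 18 rows.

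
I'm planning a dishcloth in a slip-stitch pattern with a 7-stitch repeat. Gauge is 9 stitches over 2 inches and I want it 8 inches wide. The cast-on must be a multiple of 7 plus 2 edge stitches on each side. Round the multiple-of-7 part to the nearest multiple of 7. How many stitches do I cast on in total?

Cast on 39 stitches.

9 / 2 = 4.5 sts per inch.
8 × 4.5 = 36.00 sts.
Less 4 edge sts → 32.00 for the repeat.
Nearest multiple of 7: 35.
Add back 4 edge sts → 39.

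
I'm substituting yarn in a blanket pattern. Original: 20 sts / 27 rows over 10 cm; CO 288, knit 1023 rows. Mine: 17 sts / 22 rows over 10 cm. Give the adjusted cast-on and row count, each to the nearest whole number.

Cast on 245 stitches; work 834 rows.

Stitches: 288 × 17/20 = 244.80 → 245.
Rows: 1023 × 22/27 = 833.56 → 834.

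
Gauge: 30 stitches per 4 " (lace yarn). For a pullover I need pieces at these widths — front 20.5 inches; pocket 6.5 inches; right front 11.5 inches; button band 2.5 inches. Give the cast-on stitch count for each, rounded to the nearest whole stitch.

Rate = 30/4 = 7.5 sts per in.
front: 20.5 × 7.5 = 153.75 → 154.
pocket: 6.5 × 7.5 = 48.75 → 49.
right front: 11.5 × 7.5 = 86.25 → 86.
button band: 2.5 × 7.5 = 18.75 → 19.

front 154; pocket 49; right front 86; button band 19.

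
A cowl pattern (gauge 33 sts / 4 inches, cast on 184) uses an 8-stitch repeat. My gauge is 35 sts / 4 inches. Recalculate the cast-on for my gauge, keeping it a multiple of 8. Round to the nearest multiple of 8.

184 × 35 / 33 = 195.15.
Nearest multiple of 8: 192.

192 stitches.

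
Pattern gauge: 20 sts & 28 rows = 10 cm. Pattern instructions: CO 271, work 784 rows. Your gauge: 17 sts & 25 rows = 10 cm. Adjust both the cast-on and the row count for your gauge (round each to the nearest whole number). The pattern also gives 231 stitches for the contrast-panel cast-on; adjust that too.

Cast on 230 stitches; work 700 rows; contrast-panel cast-on 196 stitches.

Stitches: 271 × 17/20 = 230.35 → 230.
Rows: 784 × 25/28 = 700.00 → 700.
contrast-panel cast-on: 231 × 17/20 = 196.35 → 196.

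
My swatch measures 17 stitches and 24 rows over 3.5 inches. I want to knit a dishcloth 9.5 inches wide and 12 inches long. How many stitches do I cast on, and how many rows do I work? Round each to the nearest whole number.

Cast on 46 stitches and work 82 rows.

Stitch gauge = 17/3.5 = 4.857 sts/in; 9.5 × 4.857 = 46.14 → 46 sts.
Row gauge = 24/3.5 = 6.857 rows/in; 12 × 6.857 = 82.29 → 82 rows.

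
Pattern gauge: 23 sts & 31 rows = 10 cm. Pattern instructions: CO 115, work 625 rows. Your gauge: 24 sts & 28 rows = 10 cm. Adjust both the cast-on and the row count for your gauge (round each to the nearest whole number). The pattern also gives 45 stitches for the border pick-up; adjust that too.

Cast on 120 stitches; work 565 rows; border pick-up 47 stitches.

Stitches: 115 × 24/23 = 120.00 → 120.
Rows: 625 × 28/31 = 564.52 → 565.
border pick-up: 45 × 24/23 = 46.96 → 47.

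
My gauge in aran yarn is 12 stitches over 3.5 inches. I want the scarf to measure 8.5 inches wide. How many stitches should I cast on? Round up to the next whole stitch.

CO 30 sts.

12 stitches / 3.5 in = 3.429 stitches per inch.
8.5 × 3.429 = 29.14 stitches.
Round up → 30.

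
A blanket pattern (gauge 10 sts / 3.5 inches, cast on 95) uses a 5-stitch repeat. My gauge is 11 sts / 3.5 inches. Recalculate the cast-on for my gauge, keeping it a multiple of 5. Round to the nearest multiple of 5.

Cast on 105 stitches.

95 × 11 / 10 = 104.50.
Nearest multiple of 5: 105.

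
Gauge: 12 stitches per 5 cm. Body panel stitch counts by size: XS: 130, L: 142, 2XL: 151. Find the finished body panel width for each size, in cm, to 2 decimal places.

XS 54.17 cm; L 59.17 cm; 2XL 62.92 cm.

12/5 = 2.4 sts per cm.
XS: 130 / 2.4 = 54.167 → 54.17 cm.
L: 142 / 2.4 = 59.167 → 59.17 cm.
2XL: 151 / 2.4 = 62.917 → 62.92 cm.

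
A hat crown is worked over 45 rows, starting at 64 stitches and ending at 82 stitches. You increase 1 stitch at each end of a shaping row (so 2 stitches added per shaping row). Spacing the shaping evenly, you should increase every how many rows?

Increase every 5th row.

Stitches to add: |82 − 64| = 18.
Shaping rows needed: 18 / 2 = 9.
45 rows / 9 = every 5 rows.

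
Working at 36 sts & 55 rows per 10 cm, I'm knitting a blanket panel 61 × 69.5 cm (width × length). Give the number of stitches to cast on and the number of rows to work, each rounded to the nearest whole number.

Stitch gauge = 36/10 = 3.6 sts/cm; 61 × 3.6 = 219.60 → 220 sts.
Row gauge = 55/10 = 5.5 rows/cm; 69.5 × 5.5 = 382.25 → 382 rows.

Cast on 220 stitches and work 382 rows.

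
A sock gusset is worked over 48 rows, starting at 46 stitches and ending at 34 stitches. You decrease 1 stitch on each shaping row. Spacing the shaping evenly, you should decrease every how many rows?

Decrease every 4th row.

Stitches to remove: |34 − 46| = 12.
Shaping rows needed: 12 / 1 = 12.
48 rows / 12 = every 4 rows.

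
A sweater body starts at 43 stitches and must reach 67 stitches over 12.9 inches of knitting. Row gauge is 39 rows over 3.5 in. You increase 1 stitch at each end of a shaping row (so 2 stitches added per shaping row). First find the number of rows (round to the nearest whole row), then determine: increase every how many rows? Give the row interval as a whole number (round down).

Rows = 12.9 × 11.143 = 143.7 → 144 rows.
Stitches to add: 24 → 12 shaping rows (at 2 st each).
144 / 12 = 12.00 → every 12 rows.

Increase every 12th row.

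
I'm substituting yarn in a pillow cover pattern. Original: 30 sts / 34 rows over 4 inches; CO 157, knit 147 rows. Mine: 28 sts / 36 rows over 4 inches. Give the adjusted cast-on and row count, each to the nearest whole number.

Stitches: 157 × 28/30 = 146.53 → 147.
Rows: 147 × 36/34 = 155.65 → 156.

Cast on 147 stitches; work 156 rows.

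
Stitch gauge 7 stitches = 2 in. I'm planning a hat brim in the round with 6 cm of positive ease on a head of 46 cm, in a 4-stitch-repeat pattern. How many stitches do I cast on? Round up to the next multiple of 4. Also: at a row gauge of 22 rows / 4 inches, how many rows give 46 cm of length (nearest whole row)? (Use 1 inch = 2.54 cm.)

Finished = 46 + 6 = 52 cm.
52 cm × 1/2.54 = 20.47 inches.
7/2 = 3.5 sts per in; 20.47 × 3.5 = 71.65 sts.
Next multiple of 4 → 72.
46 cm = 18.11 inches; × 5.5 = 99.61 → 100 rows.

Cast on 72 stitches; work 100 rows.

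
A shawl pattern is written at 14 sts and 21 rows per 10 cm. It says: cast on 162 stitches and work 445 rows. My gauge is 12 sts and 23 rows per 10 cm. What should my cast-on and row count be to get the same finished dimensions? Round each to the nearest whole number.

Stitches: 162 × 12/14 = 138.86 → 139.
Rows: 445 × 23/21 = 487.38 → 487.

Cast on 139 stitches; work 487 rows.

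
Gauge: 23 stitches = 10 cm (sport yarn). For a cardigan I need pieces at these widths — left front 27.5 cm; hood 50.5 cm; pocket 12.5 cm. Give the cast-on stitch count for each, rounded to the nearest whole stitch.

Rate = 23/10 = 2.3 sts per cm.
left front: 27.5 × 2.3 = 63.25 → 63.
hood: 50.5 × 2.3 = 116.15 → 116.
pocket: 12.5 × 2.3 = 28.75 → 29.

left front 63; hood 116; pocket 29.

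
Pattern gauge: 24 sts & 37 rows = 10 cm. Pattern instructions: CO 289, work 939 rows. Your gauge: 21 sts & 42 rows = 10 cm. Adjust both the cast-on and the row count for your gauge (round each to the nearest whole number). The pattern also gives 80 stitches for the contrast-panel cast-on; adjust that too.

Stitches: 289 × 21/24 = 252.88 → 253.
Rows: 939 × 42/37 = 1065.89 → 1066.
contrast-panel cast-on: 80 × 21/24 = 70.00 → 70.

Cast on 253 stitches; work 1066 rows; contrast-panel cast-on 70 stitches.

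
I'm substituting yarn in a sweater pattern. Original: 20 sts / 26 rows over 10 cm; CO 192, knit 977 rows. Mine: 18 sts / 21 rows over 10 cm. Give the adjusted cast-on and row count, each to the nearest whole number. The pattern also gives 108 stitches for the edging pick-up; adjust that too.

Cast on 173 stitches; work 789 rows; edging pick-up 97 stitches.

Stitches: 192 × 18/20 = 172.80 → 173.
Rows: 977 × 21/26 = 789.12 → 789.
edging pick-up: 108 × 18/20 = 97.20 → 97.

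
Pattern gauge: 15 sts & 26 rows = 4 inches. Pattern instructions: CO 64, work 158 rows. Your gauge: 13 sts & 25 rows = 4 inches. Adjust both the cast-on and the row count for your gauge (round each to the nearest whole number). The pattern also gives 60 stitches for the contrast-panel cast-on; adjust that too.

Cast on 55 stitches; work 152 rows; contrast-panel cast-on 52 stitches.

Stitches: 64 × 13/15 = 55.47 → 55.
Rows: 158 × 25/26 = 151.92 → 152.
contrast-panel cast-on: 60 × 13/15 = 52.00 → 52.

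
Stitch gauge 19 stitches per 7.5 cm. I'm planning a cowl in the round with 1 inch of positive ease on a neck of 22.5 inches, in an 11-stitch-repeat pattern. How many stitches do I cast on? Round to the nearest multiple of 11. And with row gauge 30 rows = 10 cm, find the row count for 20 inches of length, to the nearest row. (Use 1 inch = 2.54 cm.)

Cast on 154 stitches; work 152 rows.

Finished = 22.5 + 1 = 23.5 inches.
23.5 inches × 2.54 = 59.69 cm.
19/7.5 = 2.533 sts per cm; 59.69 × 2.533 = 151.21 sts.
Nearest multiple of 11 → 154.
20 inches = 50.80 cm; × 3 = 152.40 → 152 rows.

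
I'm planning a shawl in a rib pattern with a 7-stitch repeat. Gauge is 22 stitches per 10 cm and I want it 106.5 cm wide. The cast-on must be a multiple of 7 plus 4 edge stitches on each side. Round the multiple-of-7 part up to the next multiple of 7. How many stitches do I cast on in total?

Cast on 239 stitches.

22 / 10 = 2.2 sts per cm.
106.5 × 2.2 = 234.30 sts.
Less 8 edge sts → 226.30 for the repeat.
Next multiple of 7: 231.
Add back 8 edge sts → 239.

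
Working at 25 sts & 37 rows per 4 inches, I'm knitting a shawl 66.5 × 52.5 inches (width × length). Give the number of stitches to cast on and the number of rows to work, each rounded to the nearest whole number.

Cast on 416 stitches and work 486 rows.

Stitch gauge = 25/4 = 6.25 sts/in; 66.5 × 6.25 = 415.62 → 416 sts.
Row gauge = 37/4 = 9.25 rows/in; 52.5 × 9.25 = 485.62 → 486 rows.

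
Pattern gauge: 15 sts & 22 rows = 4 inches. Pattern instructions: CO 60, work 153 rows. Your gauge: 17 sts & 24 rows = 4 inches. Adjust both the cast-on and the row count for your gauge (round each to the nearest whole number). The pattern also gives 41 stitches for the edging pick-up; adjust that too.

Cast on 68 stitches; work 167 rows; edging pick-up 46 stitches.

Stitches: 60 × 17/15 = 68.00 → 68.
Rows: 153 × 24/22 = 166.91 → 167.
edging pick-up: 41 × 17/15 = 46.47 → 46.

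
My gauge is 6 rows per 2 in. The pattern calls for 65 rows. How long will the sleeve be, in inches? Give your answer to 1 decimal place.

21.7 inches.

6 rows / 2 inch = 3 rows per inch.
65 / 3 = 21.67 inches.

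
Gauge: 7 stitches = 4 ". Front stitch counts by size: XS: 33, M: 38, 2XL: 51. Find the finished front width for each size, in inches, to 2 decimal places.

XS 18.86 inches; M 21.71 inches; 2XL 29.14 inches.

7/4 = 1.75 sts per in.
XS: 33 / 1.75 = 18.857 → 18.86 in.
M: 38 / 1.75 = 21.714 → 21.71 in.
2XL: 51 / 1.75 = 29.143 → 29.14 in.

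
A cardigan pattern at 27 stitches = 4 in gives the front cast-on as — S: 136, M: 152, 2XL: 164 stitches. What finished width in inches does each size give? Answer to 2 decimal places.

27/4 = 6.75 sts per in.
S: 136 / 6.75 = 20.148 → 20.15 in.
M: 152 / 6.75 = 22.519 → 22.52 in.
2XL: 164 / 6.75 = 24.296 → 24.30 in.

S 20.15 inches; M 22.52 inches; 2XL 24.30 inches.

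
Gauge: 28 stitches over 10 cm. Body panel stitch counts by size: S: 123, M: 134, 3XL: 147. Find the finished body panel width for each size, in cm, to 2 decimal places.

28/10 = 2.8 sts per cm.
S: 123 / 2.8 = 43.929 → 43.93 cm.
M: 134 / 2.8 = 47.857 → 47.86 cm.
3XL: 147 / 2.8 = 52.500 → 52.50 cm.

S 43.93 cm; M 47.86 cm; 3XL 52.50 cm.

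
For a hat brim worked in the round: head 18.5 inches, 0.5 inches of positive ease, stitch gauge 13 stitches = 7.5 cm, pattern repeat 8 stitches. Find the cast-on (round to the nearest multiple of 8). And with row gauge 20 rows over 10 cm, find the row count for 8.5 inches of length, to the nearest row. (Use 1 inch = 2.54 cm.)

Cast on 80 stitches; work 43 rows.

Finished = 18.5 + 0.5 = 19 inches.
19 inches × 2.54 = 48.26 cm.
13/7.5 = 1.733 sts per cm; 48.26 × 1.733 = 83.65 sts.
Nearest multiple of 8 → 80.
8.5 inches = 21.59 cm; × 2 = 43.18 → 43 rows.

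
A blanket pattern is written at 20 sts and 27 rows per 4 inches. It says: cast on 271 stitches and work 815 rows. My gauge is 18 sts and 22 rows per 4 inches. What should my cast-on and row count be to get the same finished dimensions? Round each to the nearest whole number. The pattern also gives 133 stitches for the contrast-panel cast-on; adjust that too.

Stitches: 271 × 18/20 = 243.90 → 244.
Rows: 815 × 22/27 = 664.07 → 664.
contrast-panel cast-on: 133 × 18/20 = 119.70 → 120.

Cast on 244 stitches; work 664 rows; contrast-panel cast-on 120 stitches.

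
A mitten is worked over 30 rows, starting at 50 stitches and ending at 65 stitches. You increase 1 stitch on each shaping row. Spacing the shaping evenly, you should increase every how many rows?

Increase every 2nd row.

Stitches to add: |65 − 50| = 15.
Shaping rows needed: 15 / 1 = 15.
30 rows / 15 = every 2 rows.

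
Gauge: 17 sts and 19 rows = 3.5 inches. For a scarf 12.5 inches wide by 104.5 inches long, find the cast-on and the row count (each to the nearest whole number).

Stitch gauge = 17/3.5 = 4.857 sts/in; 12.5 × 4.857 = 60.71 → 61 sts.
Row gauge = 19/3.5 = 5.429 rows/in; 104.5 × 5.429 = 567.29 → 567 rows.

Cast on 61 stitches and work 567 rows.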